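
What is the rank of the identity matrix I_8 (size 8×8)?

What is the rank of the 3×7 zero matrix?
rank(I_8) = 8, rank(0) = 0

The identity I_8 has 8 columns that are the standard basis vectors e_1, …, e_8. These are linearly independent, so all 8 columns are pivots and rank(I_8) = 8.
The 3×7 zero matrix has every entry zero, so every row is the zero row and there are no pivots; rank(0) = 0.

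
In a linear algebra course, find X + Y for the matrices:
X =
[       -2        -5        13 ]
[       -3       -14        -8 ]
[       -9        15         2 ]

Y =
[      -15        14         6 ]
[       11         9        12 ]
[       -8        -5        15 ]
X + Y =
[      -17         9        19 ]
[        8        -5         4 ]
[      -17        10        17 ]

Matrix addition is elementwise: (X+Y)[i][j] = X[i][j] + Y[i][j].
  (X+Y)[0][0] = (-2) + (-15) = -17
  (X+Y)[0][1] = (-5) + (14) = 9
  (X+Y)[0][2] = (13) + (6) = 19
  (X+Y)[1][0] = (-3) + (11) = 8
  (X+Y)[1][1] = (-14) + (9) = -5
  (X+Y)[1][2] = (-8) + (12) = 4
  (X+Y)[2][0] = (-9) + (-8) = -17
  (X+Y)[2][1] = (15) + (-5) = 10
  (X+Y)[2][2] = (2) + (15) = 17
X + Y =
[      -17         9        19 ]
[        8        -5         4 ]
[      -17        10        17 ]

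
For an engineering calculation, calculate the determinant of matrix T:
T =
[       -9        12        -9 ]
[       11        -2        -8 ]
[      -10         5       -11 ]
det(T) = 1539

Expand along row 0 (cofactor expansion): det(T) = a*(e*i - f*h) - b*(d*i - f*g) + c*(d*h - e*g), where the 3×3 is [[a, b, c], [d, e, f], [g, h, i]].
Minor M_00 = (-2)*(-11) - (-8)*(5) = 22 + 40 = 62.
Minor M_01 = (11)*(-11) - (-8)*(-10) = -121 - 80 = -201.
Minor M_02 = (11)*(5) - (-2)*(-10) = 55 - 20 = 35.
det(T) = (-9)*(62) - (12)*(-201) + (-9)*(35) = -558 + 2412 - 315 = 1539.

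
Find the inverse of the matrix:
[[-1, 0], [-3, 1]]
[[-1, 0], [-3, 1]]

For [[a,b],[c,d]], inverse = (1/det)·[[d,-b],[-c,a]]
det = -1·1 - 0·-3 = -1
Inverse = (1/-1)·[[1, 0], [3, -1]]
        = [[-1, 0], [-3, 1]]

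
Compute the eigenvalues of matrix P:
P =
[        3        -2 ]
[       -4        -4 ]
λ = -5, 4

Solve det(P - λI) = 0. For a 2×2 matrix the characteristic equation is λ² - (trace)λ + det = 0.
trace(P) = a + d = 3 - 4 = -1.
det(P) = a*d - b*c = (3)*(-4) - (-2)*(-4) = -12 - 8 = -20.
Characteristic equation: λ² - (-1)λ + (-20) = 0.
Discriminant = (-1)² - 4*(-20) = 1 + 80 = 81.
λ = (-1 ± √81) / 2 = (-1 ± 9) / 2 = -5, 4.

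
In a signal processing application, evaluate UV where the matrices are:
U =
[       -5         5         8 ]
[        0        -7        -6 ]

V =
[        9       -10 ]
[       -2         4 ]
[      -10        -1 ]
UV =
[     -135        62 ]
[       74       -22 ]

Matrix multiplication: (UV)[i][j] = sum over k of U[i][k] * V[k][j].
  (UV)[0][0] = (-5)*(9) + (5)*(-2) + (8)*(-10) = -135
  (UV)[0][1] = (-5)*(-10) + (5)*(4) + (8)*(-1) = 62
  (UV)[1][0] = (0)*(9) + (-7)*(-2) + (-6)*(-10) = 74
  (UV)[1][1] = (0)*(-10) + (-7)*(4) + (-6)*(-1) = -22
UV =
[     -135        62 ]
[       74       -22 ]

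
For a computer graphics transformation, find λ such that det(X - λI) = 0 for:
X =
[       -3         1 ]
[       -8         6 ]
λ = -2, 5

Solve det(X - λI) = 0. For a 2×2 matrix the characteristic equation is λ² - (trace)λ + det = 0.
trace(X) = a + d = -3 + 6 = 3.
det(X) = a*d - b*c = (-3)*(6) - (1)*(-8) = -18 + 8 = -10.
Characteristic equation: λ² - (3)λ + (-10) = 0.
Discriminant = (3)² - 4*(-10) = 9 + 40 = 49.
λ = (3 ± √49) / 2 = (3 ± 7) / 2 = -2, 5.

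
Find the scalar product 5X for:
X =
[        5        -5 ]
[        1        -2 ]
5X =
[       25       -25 ]
[        5       -10 ]

Scalar multiplication is elementwise: (5X)[i][j] = 5 * X[i][j].
  (5X)[0][0] = 5 * (5) = 25
  (5X)[0][1] = 5 * (-5) = -25
  (5X)[1][0] = 5 * (1) = 5
  (5X)[1][1] = 5 * (-2) = -10
5X =
[       25       -25 ]
[        5       -10 ]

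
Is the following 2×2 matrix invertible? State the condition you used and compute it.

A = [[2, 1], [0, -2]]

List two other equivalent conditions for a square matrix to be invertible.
Yes, invertible; det(A) = -4 ≠ 0. Equivalent conditions: rank(A) = 2; Ax = 0 has only the trivial solution; 0 is not an eigenvalue; the columns of A are linearly independent.

To check invertibility, compute det(A).
The given matrix is triangular, so det(A) equals the product of its diagonal entries = -4 ≠ 0.
Since det(A) ≠ 0, A is invertible.
Equivalent conditions for a square matrix A to be invertible:
- rank(A) = 2 (full rank).
- The homogeneous system Ax = 0 has only the trivial solution x = 0.
- 0 is not an eigenvalue of A.
- The columns (equivalently rows) of A are linearly independent.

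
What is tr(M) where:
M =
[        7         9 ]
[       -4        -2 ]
tr(M) = 7 - 2 = 5

The trace of a square matrix is the sum of its diagonal entries.
Diagonal entries of M: M[0][0] = 7, M[1][1] = -2.
tr(M) = 7 - 2 = 5.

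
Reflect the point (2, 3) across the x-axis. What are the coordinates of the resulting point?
(2, -3)

Reflection across x-axis: (2, 3) → (2, -3)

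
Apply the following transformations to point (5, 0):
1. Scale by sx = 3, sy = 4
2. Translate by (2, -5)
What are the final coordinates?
(17, -5)

Step 1: Scale (5, 0) by (sx, sy) = (3, 4) → (15, 0)
Step 2: Translate by (2, -5) → (17, -5)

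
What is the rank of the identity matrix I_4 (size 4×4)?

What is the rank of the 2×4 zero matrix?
rank(I_4) = 4, rank(0) = 0

The identity I_4 has 4 columns that are the standard basis vectors e_1, …, e_4. These are linearly independent, so all 4 columns are pivots and rank(I_4) = 4.
The 2×4 zero matrix has every entry zero, so every row is the zero row and there are no pivots; rank(0) = 0.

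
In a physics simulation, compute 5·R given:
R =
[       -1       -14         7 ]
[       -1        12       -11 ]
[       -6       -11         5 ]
5R =
[       -5       -70        35 ]
[       -5        60       -55 ]
[      -30       -55        25 ]

Scalar multiplication is elementwise: (5R)[i][j] = 5 * R[i][j].
  (5R)[0][0] = 5 * (-1) = -5
  (5R)[0][1] = 5 * (-14) = -70
  (5R)[0][2] = 5 * (7) = 35
  (5R)[1][0] = 5 * (-1) = -5
  (5R)[1][1] = 5 * (12) = 60
  (5R)[1][2] = 5 * (-11) = -55
  (5R)[2][0] = 5 * (-6) = -30
  (5R)[2][1] = 5 * (-11) = -55
  (5R)[2][2] = 5 * (5) = 25
5R =
[       -5       -70        35 ]
[       -5        60       -55 ]
[      -30       -55        25 ]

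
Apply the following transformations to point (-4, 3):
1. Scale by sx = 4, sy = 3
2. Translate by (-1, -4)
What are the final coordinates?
(-17, 5)

Step 1: Scale (-4, 3) by (sx, sy) = (4, 3) → (-16, 9)
Step 2: Translate by (-1, -4) → (-17, 5)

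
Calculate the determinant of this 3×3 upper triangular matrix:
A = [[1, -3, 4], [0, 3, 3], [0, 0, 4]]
12

The determinant of a triangular matrix is the product of its diagonal entries (the off-diagonal entries above the diagonal do not affect it).
det(A) = (1) * (3) * (4) = 12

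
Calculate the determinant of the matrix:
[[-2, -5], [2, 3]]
4

For a 2×2 matrix [[a, b], [c, d]], det = ad - bc
det = (-2)(3) - (-5)(2) = -6 - -10 = 4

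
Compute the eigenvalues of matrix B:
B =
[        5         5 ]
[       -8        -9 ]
λ = -5, 1

Solve det(B - λI) = 0. For a 2×2 matrix the characteristic equation is λ² - (trace)λ + det = 0.
trace(B) = a + d = 5 - 9 = -4.
det(B) = a*d - b*c = (5)*(-9) - (5)*(-8) = -45 + 40 = -5.
Characteristic equation: λ² - (-4)λ + (-5) = 0.
Discriminant = (-4)² - 4*(-5) = 16 + 20 = 36.
λ = (-4 ± √36) / 2 = (-4 ± 6) / 2 = -5, 1.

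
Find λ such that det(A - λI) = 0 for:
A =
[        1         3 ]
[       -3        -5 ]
λ = -2, -2

Solve det(A - λI) = 0. For a 2×2 matrix the characteristic equation is λ² - (trace)λ + det = 0.
trace(A) = a + d = 1 - 5 = -4.
det(A) = a*d - b*c = (1)*(-5) - (3)*(-3) = -5 + 9 = 4.
Characteristic equation: λ² - (-4)λ + (4) = 0.
Discriminant = (-4)² - 4*(4) = 16 - 16 = 0.
λ = (-4 ± √0) / 2 = (-4 ± 0) / 2 = -2, -2.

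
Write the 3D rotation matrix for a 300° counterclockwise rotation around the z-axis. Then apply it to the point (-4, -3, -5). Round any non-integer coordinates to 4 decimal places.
R = [[1/2, √3/2, 0], [-√3/2, 1/2, 0], [0, 0, 1]]; R·(-4, -3, -5) = (-4.5981, 1.9641, -5.0000)

Rotation matrix for 300° around z-axis:
cos(300°) = 1/2, sin(300°) = -√3/2
R = [[1/2, √3/2, 0], [-√3/2, 1/2, 0], [0, 0, 1]]
Apply to (-4, -3, -5): R·[-4, -3, -5]ᵀ = (-4.5981, 1.9641, -5.0000)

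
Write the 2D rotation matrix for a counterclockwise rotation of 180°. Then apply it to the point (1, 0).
R = [[-1, 0], [0, -1]]; R·(1, 0) = (-1, 0)

Rotation matrix formula: R(θ) = [[cos θ, -sin θ], [sin θ, cos θ]]
For θ = 180°:
cos(180°) = -1
sin(180°) = 0
R = [[-1, 0], [0, -1]]
Apply to (1, 0): [-1·1 + (0)·0, 0·1 + -1·0] = (-1, 0)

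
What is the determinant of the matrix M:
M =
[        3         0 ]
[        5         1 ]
det(M) = 3

For a 2×2 matrix [[a, b], [c, d]], det = a*d - b*c.
det(M) = (3)*(1) - (0)*(5) = 3 - 0 = 3.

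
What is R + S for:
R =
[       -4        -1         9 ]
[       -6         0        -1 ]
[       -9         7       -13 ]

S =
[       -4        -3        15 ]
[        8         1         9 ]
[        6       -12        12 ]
R + S =
[       -8        -4        24 ]
[        2         1         8 ]
[       -3        -5        -1 ]

Matrix addition is elementwise: (R+S)[i][j] = R[i][j] + S[i][j].
  (R+S)[0][0] = (-4) + (-4) = -8
  (R+S)[0][1] = (-1) + (-3) = -4
  (R+S)[0][2] = (9) + (15) = 24
  (R+S)[1][0] = (-6) + (8) = 2
  (R+S)[1][1] = (0) + (1) = 1
  (R+S)[1][2] = (-1) + (9) = 8
  (R+S)[2][0] = (-9) + (6) = -3
  (R+S)[2][1] = (7) + (-12) = -5
  (R+S)[2][2] = (-13) + (12) = -1
R + S =
[       -8        -4        24 ]
[        2         1         8 ]
[       -3        -5        -1 ]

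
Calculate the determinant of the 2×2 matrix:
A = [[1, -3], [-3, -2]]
-11

For A = [[a, b], [c, d]], det(A) = a*d - b*c.
det(A) = (1)*(-2) - (-3)*(-3) = -2 - 9 = -11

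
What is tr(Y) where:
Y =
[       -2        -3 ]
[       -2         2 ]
tr(Y) = -2 + 2 = 0

The trace of a square matrix is the sum of its diagonal entries.
Diagonal entries of Y: Y[0][0] = -2, Y[1][1] = 2.
tr(Y) = -2 + 2 = 0.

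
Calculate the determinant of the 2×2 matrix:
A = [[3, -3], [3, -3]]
0

For A = [[a, b], [c, d]], det(A) = a*d - b*c.
det(A) = (3)*(-3) - (-3)*(3) = -9 - -9 = 0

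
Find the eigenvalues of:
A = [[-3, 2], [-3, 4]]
λ = -2, 3

Solve det(A - λI) = 0. For a 2×2 matrix this is λ² - (trace)λ + det = 0.
trace(A) = -3 + 4 = 1.
det(A) = (-3)*(4) - (2)*(-3) = -12 + 6 = -6.
Characteristic equation: λ² - (1)λ + (-6) = 0.
Discriminant: (1)² - 4*(-6) = 1 + 24 = 25.
Roots: λ = (1 ± √25) / 2 = -2, 3.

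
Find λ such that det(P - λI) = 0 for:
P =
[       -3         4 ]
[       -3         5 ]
λ = -1, 3

Solve det(P - λI) = 0. For a 2×2 matrix the characteristic equation is λ² - (trace)λ + det = 0.
trace(P) = a + d = -3 + 5 = 2.
det(P) = a*d - b*c = (-3)*(5) - (4)*(-3) = -15 + 12 = -3.
Characteristic equation: λ² - (2)λ + (-3) = 0.
Discriminant = (2)² - 4*(-3) = 4 + 12 = 16.
λ = (2 ± √16) / 2 = (2 ± 4) / 2 = -1, 3.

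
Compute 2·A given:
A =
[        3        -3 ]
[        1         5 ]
2A =
[        6        -6 ]
[        2        10 ]

Scalar multiplication is elementwise: (2A)[i][j] = 2 * A[i][j].
  (2A)[0][0] = 2 * (3) = 6
  (2A)[0][1] = 2 * (-3) = -6
  (2A)[1][0] = 2 * (1) = 2
  (2A)[1][1] = 2 * (5) = 10
2A =
[        6        -6 ]
[        2        10 ]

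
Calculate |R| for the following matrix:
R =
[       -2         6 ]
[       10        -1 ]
det(R) = -58

For a 2×2 matrix [[a, b], [c, d]], det = a*d - b*c.
det(R) = (-2)*(-1) - (6)*(10) = 2 - 60 = -58.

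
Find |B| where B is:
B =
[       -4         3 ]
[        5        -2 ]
det(B) = -7

For a 2×2 matrix [[a, b], [c, d]], det = a*d - b*c.
det(B) = (-4)*(-2) - (3)*(5) = 8 - 15 = -7.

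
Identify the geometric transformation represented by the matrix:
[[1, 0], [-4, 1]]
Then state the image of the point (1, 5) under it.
vertical shear with factor -4; image of (1, 5) is (1, 1)

The matrix [[1, 0], [k, 1]] sends (x, y) to (x, -4x + y), leaving the x-coordinate fixed: a vertical shear.
The matrix [[1, 0], [-4, 1]] represents: vertical shear with factor -4.
Applying it to (1, 5): [1·1 + 0·5, -4·1 + 1·5] = (1, 1).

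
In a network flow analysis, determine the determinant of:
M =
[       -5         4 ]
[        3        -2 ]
det(M) = -2

For a 2×2 matrix [[a, b], [c, d]], det = a*d - b*c.
det(M) = (-5)*(-2) - (4)*(3) = 10 - 12 = -2.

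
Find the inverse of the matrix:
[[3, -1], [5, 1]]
[[1/8, 1/8], [-5/8, 3/8]]

For [[a,b],[c,d]], inverse = (1/det)·[[d,-b],[-c,a]]
det = 3·1 - -1·5 = 8
Inverse = (1/8)·[[1, 1], [-5, 3]]
        = [[1/8, 1/8], [-5/8, 3/8]]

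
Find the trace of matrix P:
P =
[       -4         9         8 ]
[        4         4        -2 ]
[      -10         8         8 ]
tr(P) = -4 + 4 + 8 = 8

The trace of a square matrix is the sum of its diagonal entries.
Diagonal entries of P: P[0][0] = -4, P[1][1] = 4, P[2][2] = 8.
tr(P) = -4 + 4 + 8 = 8.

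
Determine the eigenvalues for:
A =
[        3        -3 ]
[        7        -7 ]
λ = -4, 0

Solve det(A - λI) = 0. For a 2×2 matrix the characteristic equation is λ² - (trace)λ + det = 0.
trace(A) = a + d = 3 - 7 = -4.
det(A) = a*d - b*c = (3)*(-7) - (-3)*(7) = -21 + 21 = 0.
Characteristic equation: λ² - (-4)λ + (0) = 0.
Discriminant = (-4)² - 4*(0) = 16 - 0 = 16.
λ = (-4 ± √16) / 2 = (-4 ± 4) / 2 = -4, 0.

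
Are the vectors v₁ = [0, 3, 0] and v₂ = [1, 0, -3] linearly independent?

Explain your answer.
Yes, linearly independent

Two vectors are linearly dependent iff one is a scalar multiple of the other.
No single scalar k satisfies v₂ = k·v₁ (the ratios of corresponding entries disagree), so v₁ and v₂ are linearly independent.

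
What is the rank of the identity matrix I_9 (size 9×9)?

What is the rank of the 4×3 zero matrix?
rank(I_9) = 9, rank(0) = 0

The identity I_9 has 9 columns that are the standard basis vectors e_1, …, e_9. These are linearly independent, so all 9 columns are pivots and rank(I_9) = 9.
The 4×3 zero matrix has every entry zero, so every row is the zero row and there are no pivots; rank(0) = 0.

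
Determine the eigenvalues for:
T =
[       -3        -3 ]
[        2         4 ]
λ = -2, 3

Solve det(T - λI) = 0. For a 2×2 matrix the characteristic equation is λ² - (trace)λ + det = 0.
trace(T) = a + d = -3 + 4 = 1.
det(T) = a*d - b*c = (-3)*(4) - (-3)*(2) = -12 + 6 = -6.
Characteristic equation: λ² - (1)λ + (-6) = 0.
Discriminant = (1)² - 4*(-6) = 1 + 24 = 25.
λ = (1 ± √25) / 2 = (1 ± 5) / 2 = -2, 3.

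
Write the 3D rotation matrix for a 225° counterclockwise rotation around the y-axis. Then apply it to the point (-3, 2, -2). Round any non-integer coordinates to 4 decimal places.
R = [[-√2/2, 0, -√2/2], [0, 1, 0], [√2/2, 0, -√2/2]]; R·(-3, 2, -2) = (3.5355, 2.0000, -0.7071)

Rotation matrix for 225° around y-axis:
cos(225°) = -√2/2, sin(225°) = -√2/2
R = [[-√2/2, 0, -√2/2], [0, 1, 0], [√2/2, 0, -√2/2]]
Apply to (-3, 2, -2): R·[-3, 2, -2]ᵀ = (3.5355, 2.0000, -0.7071)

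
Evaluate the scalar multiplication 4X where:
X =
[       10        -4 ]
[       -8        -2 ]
4X =
[       40       -16 ]
[      -32        -8 ]

Scalar multiplication is elementwise: (4X)[i][j] = 4 * X[i][j].
  (4X)[0][0] = 4 * (10) = 40
  (4X)[0][1] = 4 * (-4) = -16
  (4X)[1][0] = 4 * (-8) = -32
  (4X)[1][1] = 4 * (-2) = -8
4X =
[       40       -16 ]
[      -32        -8 ]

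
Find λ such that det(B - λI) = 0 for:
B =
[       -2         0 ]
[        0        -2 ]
λ = -2, -2

Solve det(B - λI) = 0. For a 2×2 matrix the characteristic equation is λ² - (trace)λ + det = 0.
trace(B) = a + d = -2 - 2 = -4.
det(B) = a*d - b*c = (-2)*(-2) - (0)*(0) = 4 - 0 = 4.
Characteristic equation: λ² - (-4)λ + (4) = 0.
Discriminant = (-4)² - 4*(4) = 16 - 16 = 0.
λ = (-4 ± √0) / 2 = (-4 ± 0) / 2 = -2, -2.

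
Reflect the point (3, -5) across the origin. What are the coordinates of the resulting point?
(-3, 5)

Reflection across origin: (3, -5) → (-3, 5)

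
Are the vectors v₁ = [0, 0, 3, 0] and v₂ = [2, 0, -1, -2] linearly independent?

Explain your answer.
Yes, linearly independent

Two vectors are linearly dependent iff one is a scalar multiple of the other.
No single scalar k satisfies v₂ = k·v₁ (the ratios of corresponding entries disagree), so v₁ and v₂ are linearly independent.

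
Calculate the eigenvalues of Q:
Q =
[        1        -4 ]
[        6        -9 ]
λ = -5, -3

Solve det(Q - λI) = 0. For a 2×2 matrix the characteristic equation is λ² - (trace)λ + det = 0.
trace(Q) = a + d = 1 - 9 = -8.
det(Q) = a*d - b*c = (1)*(-9) - (-4)*(6) = -9 + 24 = 15.
Characteristic equation: λ² - (-8)λ + (15) = 0.
Discriminant = (-8)² - 4*(15) = 64 - 60 = 4.
λ = (-8 ± √4) / 2 = (-8 ± 2) / 2 = -5, -3.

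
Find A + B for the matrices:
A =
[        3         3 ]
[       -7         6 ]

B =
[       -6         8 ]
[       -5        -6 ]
A + B =
[       -3        11 ]
[      -12         0 ]

Matrix addition is elementwise: (A+B)[i][j] = A[i][j] + B[i][j].
  (A+B)[0][0] = (3) + (-6) = -3
  (A+B)[0][1] = (3) + (8) = 11
  (A+B)[1][0] = (-7) + (-5) = -12
  (A+B)[1][1] = (6) + (-6) = 0
A + B =
[       -3        11 ]
[      -12         0 ]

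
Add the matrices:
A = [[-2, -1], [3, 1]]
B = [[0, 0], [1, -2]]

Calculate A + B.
[[-2, -1], [4, -1]]

Add corresponding elements:
(-2)+(0)=-2
(-1)+(0)=-1
(3)+(1)=4
(1)+(-2)=-1
A + B = [[-2, -1], [4, -1]]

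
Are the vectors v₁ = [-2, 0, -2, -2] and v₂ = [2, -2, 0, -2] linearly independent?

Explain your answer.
Yes, linearly independent

Two vectors are linearly dependent iff one is a scalar multiple of the other.
No single scalar k satisfies v₂ = k·v₁ (the ratios of corresponding entries disagree), so v₁ and v₂ are linearly independent.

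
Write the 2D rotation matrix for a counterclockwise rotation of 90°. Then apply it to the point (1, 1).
R = [[0, -1], [1, 0]]; R·(1, 1) = (-1, 1)

Rotation matrix formula: R(θ) = [[cos θ, -sin θ], [sin θ, cos θ]]
For θ = 90°:
cos(90°) = 0
sin(90°) = 1
R = [[0, -1], [1, 0]]
Apply to (1, 1): [0·1 + (-1)·1, 1·1 + 0·1] = (-1, 1)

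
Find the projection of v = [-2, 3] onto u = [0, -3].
[0, 3]

The projection of v onto u is proj_u(v) = ((v·u) / (u·u)) · u.
v·u = (-2)*(0) + (3)*(-3) = -9.
u·u = (0)*(0) + (-3)*(-3) = 9.
coefficient = -9 / 9 = -1.
proj_u(v) = -1 · [0, -3] = [0, 3].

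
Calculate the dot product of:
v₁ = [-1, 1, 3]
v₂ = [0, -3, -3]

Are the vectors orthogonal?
-12, No

The dot product is the sum of products of corresponding components.
v₁·v₂ = (-1)*(0) + (1)*(-3) + (3)*(-3) = 0 - 3 - 9 = -12.
Two vectors are orthogonal iff their dot product is 0; here the dot product is -12, so the vectors are not orthogonal.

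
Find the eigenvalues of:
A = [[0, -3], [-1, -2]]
λ = -3, 1

Solve det(A - λI) = 0. For a 2×2 matrix this is λ² - (trace)λ + det = 0.
trace(A) = 0 - 2 = -2.
det(A) = (0)*(-2) - (-3)*(-1) = 0 - 3 = -3.
Characteristic equation: λ² - (-2)λ + (-3) = 0.
Discriminant: (-2)² - 4*(-3) = 4 + 12 = 16.
Roots: λ = (-2 ± √16) / 2 = -3, 1.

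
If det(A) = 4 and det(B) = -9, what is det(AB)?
-36

Use the multiplicative property of determinants: det(AB) = det(A)*det(B).
det(AB) = (4)*(-9) = -36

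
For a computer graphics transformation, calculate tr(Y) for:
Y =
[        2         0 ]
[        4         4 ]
tr(Y) = 2 + 4 = 6

The trace of a square matrix is the sum of its diagonal entries.
Diagonal entries of Y: Y[0][0] = 2, Y[1][1] = 4.
tr(Y) = 2 + 4 = 6.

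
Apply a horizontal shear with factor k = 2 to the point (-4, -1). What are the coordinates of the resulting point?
(-6, -1)

Shear matrix for horizontal shear with factor k = 2:
[[1, 2], [0, 1]]
Result: (-4, -1) → (-6, -1)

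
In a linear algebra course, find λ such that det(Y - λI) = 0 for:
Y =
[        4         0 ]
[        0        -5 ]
λ = -5, 4

Solve det(Y - λI) = 0. For a 2×2 matrix the characteristic equation is λ² - (trace)λ + det = 0.
trace(Y) = a + d = 4 - 5 = -1.
det(Y) = a*d - b*c = (4)*(-5) - (0)*(0) = -20 - 0 = -20.
Characteristic equation: λ² - (-1)λ + (-20) = 0.
Discriminant = (-1)² - 4*(-20) = 1 + 80 = 81.
λ = (-1 ± √81) / 2 = (-1 ± 9) / 2 = -5, 4.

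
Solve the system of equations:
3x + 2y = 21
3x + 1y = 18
x = 5, y = 3

Use elimination (row reduction):
Equation 1: 3x + 2y = 21.
Equation 2: 3x + 1y = 18.
Multiply Eq1 by 3 and Eq2 by 3: 9x + 6y = 63;  9x + 3y = 54.
Subtract: (-3)y = -9, so y = 3.
Back-substitute into Eq1: 3x + 2*(3) = 21, so x = 5.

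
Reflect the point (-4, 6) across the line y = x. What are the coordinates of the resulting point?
(6, -4)

Reflection across line y = x: (-4, 6) → (6, -4)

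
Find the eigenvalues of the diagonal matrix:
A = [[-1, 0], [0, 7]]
λ₁ = -1, λ₂ = 7

The characteristic polynomial of A is det(A - λI) = (-1 - λ)(7 - λ) = 0.
The roots are λ = -1 and λ = 7, so the eigenvalues are the diagonal entries.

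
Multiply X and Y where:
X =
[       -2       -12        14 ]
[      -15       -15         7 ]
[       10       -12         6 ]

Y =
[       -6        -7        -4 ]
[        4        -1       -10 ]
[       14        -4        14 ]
XY =
[      160       -30       324 ]
[      128        92       308 ]
[      -24       -82       164 ]

Matrix multiplication: (XY)[i][j] = sum over k of X[i][k] * Y[k][j].
  (XY)[0][0] = (-2)*(-6) + (-12)*(4) + (14)*(14) = 160
  (XY)[0][1] = (-2)*(-7) + (-12)*(-1) + (14)*(-4) = -30
  (XY)[0][2] = (-2)*(-4) + (-12)*(-10) + (14)*(14) = 324
  (XY)[1][0] = (-15)*(-6) + (-15)*(4) + (7)*(14) = 128
  (XY)[1][1] = (-15)*(-7) + (-15)*(-1) + (7)*(-4) = 92
  (XY)[1][2] = (-15)*(-4) + (-15)*(-10) + (7)*(14) = 308
  (XY)[2][0] = (10)*(-6) + (-12)*(4) + (6)*(14) = -24
  (XY)[2][1] = (10)*(-7) + (-12)*(-1) + (6)*(-4) = -82
  (XY)[2][2] = (10)*(-4) + (-12)*(-10) + (6)*(14) = 164
XY =
[      160       -30       324 ]
[      128        92       308 ]
[      -24       -82       164 ]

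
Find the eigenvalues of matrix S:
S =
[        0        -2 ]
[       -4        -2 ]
λ = -4, 2

Solve det(S - λI) = 0. For a 2×2 matrix the characteristic equation is λ² - (trace)λ + det = 0.
trace(S) = a + d = 0 - 2 = -2.
det(S) = a*d - b*c = (0)*(-2) - (-2)*(-4) = 0 - 8 = -8.
Characteristic equation: λ² - (-2)λ + (-8) = 0.
Discriminant = (-2)² - 4*(-8) = 4 + 32 = 36.
λ = (-2 ± √36) / 2 = (-2 ± 6) / 2 = -4, 2.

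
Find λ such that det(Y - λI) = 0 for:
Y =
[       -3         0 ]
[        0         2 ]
λ = -3, 2

Solve det(Y - λI) = 0. For a 2×2 matrix the characteristic equation is λ² - (trace)λ + det = 0.
trace(Y) = a + d = -3 + 2 = -1.
det(Y) = a*d - b*c = (-3)*(2) - (0)*(0) = -6 - 0 = -6.
Characteristic equation: λ² - (-1)λ + (-6) = 0.
Discriminant = (-1)² - 4*(-6) = 1 + 24 = 25.
λ = (-1 ± √25) / 2 = (-1 ± 5) / 2 = -3, 2.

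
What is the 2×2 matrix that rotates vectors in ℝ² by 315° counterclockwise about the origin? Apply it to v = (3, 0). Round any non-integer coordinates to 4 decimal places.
R = [[√2/2, √2/2], [-√2/2, √2/2]]; R·v = (2.1213, -2.1213)

A counterclockwise rotation by angle θ in ℝ² has matrix R(θ) = [[cos θ, -sin θ], [sin θ, cos θ]].
For θ = 315°: cos θ = √2/2, sin θ = -√2/2.
R(315°) = [[√2/2, √2/2], [-√2/2, √2/2]].
R·v = [√2/2·3 + (√2/2)·0, -√2/2·3 + √2/2·0] = (2.1213, -2.1213).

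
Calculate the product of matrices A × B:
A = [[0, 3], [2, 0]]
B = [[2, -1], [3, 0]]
[[9, 0], [4, -2]]

Matrix multiplication:
C[0][0] = 0×2 + 3×3 = 9
C[0][1] = 0×-1 + 3×0 = 0
C[1][0] = 2×2 + 0×3 = 4
C[1][1] = 2×-1 + 0×0 = -2
Result: [[9, 0], [4, -2]]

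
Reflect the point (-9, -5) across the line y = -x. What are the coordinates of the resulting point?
(5, 9)

Reflection across line y = -x: (-9, -5) → (5, 9)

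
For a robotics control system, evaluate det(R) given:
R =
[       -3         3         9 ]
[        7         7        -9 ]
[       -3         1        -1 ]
det(R) = 348

Expand along row 0 (cofactor expansion): det(R) = a*(e*i - f*h) - b*(d*i - f*g) + c*(d*h - e*g), where the 3×3 is [[a, b, c], [d, e, f], [g, h, i]].
Minor M_00 = (7)*(-1) - (-9)*(1) = -7 + 9 = 2.
Minor M_01 = (7)*(-1) - (-9)*(-3) = -7 - 27 = -34.
Minor M_02 = (7)*(1) - (7)*(-3) = 7 + 21 = 28.
det(R) = (-3)*(2) - (3)*(-34) + (9)*(28) = -6 + 102 + 252 = 348.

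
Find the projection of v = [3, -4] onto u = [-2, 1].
[4, -2]

The projection of v onto u is proj_u(v) = ((v·u) / (u·u)) · u.
v·u = (3)*(-2) + (-4)*(1) = -10.
u·u = (-2)*(-2) + (1)*(1) = 5.
coefficient = -10 / 5 = -2.
proj_u(v) = -2 · [-2, 1] = [4, -2].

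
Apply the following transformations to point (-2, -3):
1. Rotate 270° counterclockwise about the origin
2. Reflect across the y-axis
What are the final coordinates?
(3, 2)

Step 1: Rotate 270° → (-3, 2)
Step 2: Reflect across the y-axis → (3, 2)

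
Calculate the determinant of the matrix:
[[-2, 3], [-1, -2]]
7

For a 2×2 matrix [[a, b], [c, d]], det = ad - bc
det = (-2)(-2) - (3)(-1) = 4 - -3 = 7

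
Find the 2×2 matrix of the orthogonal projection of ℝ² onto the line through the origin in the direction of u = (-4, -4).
[[1/2, 1/2], [1/2, 1/2]]

The orthogonal projection onto the line spanned by a nonzero vector u = (a, b) has matrix P = (u uᵀ) / (uᵀ u) = (1/(a² + b²)) · [[a², ab], [ab, b²]].
Here u = (-4, -4), so a² + b² = 16 + 16 = 32.
P = (1/32) · [[16, 16], [16, 16]] = [[1/2, 1/2], [1/2, 1/2]].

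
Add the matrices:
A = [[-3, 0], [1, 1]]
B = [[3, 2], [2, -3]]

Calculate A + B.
[[0, 2], [3, -2]]

Add corresponding elements:
(-3)+(3)=0
(0)+(2)=2
(1)+(2)=3
(1)+(-3)=-2
A + B = [[0, 2], [3, -2]]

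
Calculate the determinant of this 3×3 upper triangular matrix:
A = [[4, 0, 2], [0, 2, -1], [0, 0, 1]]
8

The determinant of a triangular matrix is the product of its diagonal entries (the off-diagonal entries above the diagonal do not affect it).
det(A) = (4) * (2) * (1) = 8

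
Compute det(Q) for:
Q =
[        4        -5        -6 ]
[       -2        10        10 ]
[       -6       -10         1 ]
det(Q) = 250

Expand along row 0 (cofactor expansion): det(Q) = a*(e*i - f*h) - b*(d*i - f*g) + c*(d*h - e*g), where the 3×3 is [[a, b, c], [d, e, f], [g, h, i]].
Minor M_00 = (10)*(1) - (10)*(-10) = 10 + 100 = 110.
Minor M_01 = (-2)*(1) - (10)*(-6) = -2 + 60 = 58.
Minor M_02 = (-2)*(-10) - (10)*(-6) = 20 + 60 = 80.
det(Q) = (4)*(110) - (-5)*(58) + (-6)*(80) = 440 + 290 - 480 = 250.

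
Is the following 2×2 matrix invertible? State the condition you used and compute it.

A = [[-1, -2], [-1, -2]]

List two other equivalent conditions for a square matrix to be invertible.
No, not invertible; det(A) = 0 (two rows are equal, so the rows are linearly dependent). Equivalent conditions (failing for this A): rank(A) < 2; Ax = 0 has non-trivial solutions; 0 is an eigenvalue; the columns are linearly dependent.

To check invertibility, compute det(A).
In this matrix, row 0 and the last row are identical, so one row is a scalar multiple of another and the rows are linearly dependent.
A matrix with linearly dependent rows has det = 0 and is not invertible.
Equivalent failed conditions:
- rank(A) < 2.
- Ax = 0 has non-trivial solutions.
- 0 is an eigenvalue.
- The columns are linearly dependent.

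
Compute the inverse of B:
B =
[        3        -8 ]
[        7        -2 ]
det(B) = 50
B⁻¹ =
[    -1/25      4/25 ]
[    -7/50      3/50 ]

For a 2×2 matrix B = [[a, b], [c, d]] with det(B) ≠ 0, B⁻¹ = (1/det(B)) * [[d, -b], [-c, a]].
det(B) = (3)*(-2) - (-8)*(7) = -6 + 56 = 50.
B⁻¹ = (1/50) * [[-2, 8], [-7, 3]].
Dividing each entry by 50 and reducing:
B⁻¹ =
[    -1/25      4/25 ]
[    -7/50      3/50 ]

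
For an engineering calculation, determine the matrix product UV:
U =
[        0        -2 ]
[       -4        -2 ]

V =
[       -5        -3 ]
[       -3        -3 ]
UV =
[        6         6 ]
[       26        18 ]

Matrix multiplication: (UV)[i][j] = sum over k of U[i][k] * V[k][j].
  (UV)[0][0] = (0)*(-5) + (-2)*(-3) = 6
  (UV)[0][1] = (0)*(-3) + (-2)*(-3) = 6
  (UV)[1][0] = (-4)*(-5) + (-2)*(-3) = 26
  (UV)[1][1] = (-4)*(-3) + (-2)*(-3) = 18
UV =
[        6         6 ]
[       26        18 ]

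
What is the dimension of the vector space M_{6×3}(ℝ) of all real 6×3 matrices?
Dimension = 18

A real 6×3 matrix is determined by its 6·3 = 18 independent entries.
A standard basis is {E_ij : 1 ≤ i ≤ 6, 1 ≤ j ≤ 3}, where E_ij has a 1 in position (i, j) and 0 elsewhere — there are 18 such matrices, and they are linearly independent and span M_{6×3}(ℝ).
Therefore dim(M_{6×3}(ℝ)) = 18.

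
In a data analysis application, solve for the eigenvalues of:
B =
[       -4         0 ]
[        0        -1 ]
λ = -4, -1

Solve det(B - λI) = 0. For a 2×2 matrix the characteristic equation is λ² - (trace)λ + det = 0.
trace(B) = a + d = -4 - 1 = -5.
det(B) = a*d - b*c = (-4)*(-1) - (0)*(0) = 4 - 0 = 4.
Characteristic equation: λ² - (-5)λ + (4) = 0.
Discriminant = (-5)² - 4*(4) = 25 - 16 = 9.
λ = (-5 ± √9) / 2 = (-5 ± 3) / 2 = -4, -1.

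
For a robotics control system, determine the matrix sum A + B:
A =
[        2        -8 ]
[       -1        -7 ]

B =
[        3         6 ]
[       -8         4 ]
A + B =
[        5        -2 ]
[       -9        -3 ]

Matrix addition is elementwise: (A+B)[i][j] = A[i][j] + B[i][j].
  (A+B)[0][0] = (2) + (3) = 5
  (A+B)[0][1] = (-8) + (6) = -2
  (A+B)[1][0] = (-1) + (-8) = -9
  (A+B)[1][1] = (-7) + (4) = -3
A + B =
[        5        -2 ]
[       -9        -3 ]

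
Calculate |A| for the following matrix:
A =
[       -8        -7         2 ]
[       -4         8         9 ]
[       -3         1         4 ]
det(A) = -67

Expand along row 0 (cofactor expansion): det(A) = a*(e*i - f*h) - b*(d*i - f*g) + c*(d*h - e*g), where the 3×3 is [[a, b, c], [d, e, f], [g, h, i]].
Minor M_00 = (8)*(4) - (9)*(1) = 32 - 9 = 23.
Minor M_01 = (-4)*(4) - (9)*(-3) = -16 + 27 = 11.
Minor M_02 = (-4)*(1) - (8)*(-3) = -4 + 24 = 20.
det(A) = (-8)*(23) - (-7)*(11) + (2)*(20) = -184 + 77 + 40 = -67.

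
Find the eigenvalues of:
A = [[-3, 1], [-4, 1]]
λ = -1, -1

Solve det(A - λI) = 0. For a 2×2 matrix this is λ² - (trace)λ + det = 0.
trace(A) = -3 + 1 = -2.
det(A) = (-3)*(1) - (1)*(-4) = -3 + 4 = 1.
Characteristic equation: λ² - (-2)λ + (1) = 0.
Discriminant: (-2)² - 4*(1) = 4 - 4 = 0.
Roots: λ = (-2 ± √0) / 2 = -1, -1.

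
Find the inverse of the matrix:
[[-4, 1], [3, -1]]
[[-1, -1], [-3, -4]]

For [[a,b],[c,d]], inverse = (1/det)·[[d,-b],[-c,a]]
det = -4·-1 - 1·3 = 1
Inverse = (1/1)·[[-1, -1], [-3, -4]]
        = [[-1, -1], [-3, -4]]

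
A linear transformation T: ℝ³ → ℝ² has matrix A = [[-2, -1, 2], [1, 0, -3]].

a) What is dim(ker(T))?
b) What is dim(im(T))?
dim(ker) = 1, dim(im) = 2

The two rows are not scalar multiples of one another (no single k satisfies row 2 = k × row 1), so they are linearly independent.
Thus rank(A) = 2.
dim(im(T)) = rank(A) = 2.
By the rank-nullity theorem applied to T: ℝ³ → ℝ², rank(A) + nullity(A) = 3 (the domain dimension), so dim(ker(T)) = 3 - 2 = 1.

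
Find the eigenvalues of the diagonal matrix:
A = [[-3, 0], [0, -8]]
λ₁ = -3, λ₂ = -8

The characteristic polynomial of A is det(A - λI) = (-3 - λ)(-8 - λ) = 0.
The roots are λ = -3 and λ = -8, so the eigenvalues are the diagonal entries.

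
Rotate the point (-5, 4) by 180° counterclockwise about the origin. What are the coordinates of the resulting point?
(5, -4)

Rotation matrix R(θ) = [[cos θ, -sin θ], [sin θ, cos θ]]; for θ = 180°:
R = [[-1, 0], [0, -1]]
Result: R × [-5, 4]ᵀ = [-1·-5 + (0)·4, 0·-5 + (-1)·4]ᵀ = (5, -4)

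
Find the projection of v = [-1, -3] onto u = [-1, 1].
[1, -1]

The projection of v onto u is proj_u(v) = ((v·u) / (u·u)) · u.
v·u = (-1)*(-1) + (-3)*(1) = -2.
u·u = (-1)*(-1) + (1)*(1) = 2.
coefficient = -2 / 2 = -1.
proj_u(v) = -1 · [-1, 1] = [1, -1].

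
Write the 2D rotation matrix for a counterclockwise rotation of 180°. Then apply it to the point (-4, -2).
R = [[-1, 0], [0, -1]]; R·(-4, -2) = (4, 2)

Rotation matrix formula: R(θ) = [[cos θ, -sin θ], [sin θ, cos θ]]
For θ = 180°:
cos(180°) = -1
sin(180°) = 0
R = [[-1, 0], [0, -1]]
Apply to (-4, -2): [-1·-4 + (0)·-2, 0·-4 + -1·-2] = (4, 2)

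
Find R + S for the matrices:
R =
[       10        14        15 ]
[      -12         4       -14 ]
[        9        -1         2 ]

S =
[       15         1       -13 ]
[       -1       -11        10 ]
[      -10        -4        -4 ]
R + S =
[       25        15         2 ]
[      -13        -7        -4 ]
[       -1        -5        -2 ]

Matrix addition is elementwise: (R+S)[i][j] = R[i][j] + S[i][j].
  (R+S)[0][0] = (10) + (15) = 25
  (R+S)[0][1] = (14) + (1) = 15
  (R+S)[0][2] = (15) + (-13) = 2
  (R+S)[1][0] = (-12) + (-1) = -13
  (R+S)[1][1] = (4) + (-11) = -7
  (R+S)[1][2] = (-14) + (10) = -4
  (R+S)[2][0] = (9) + (-10) = -1
  (R+S)[2][1] = (-1) + (-4) = -5
  (R+S)[2][2] = (2) + (-4) = -2
R + S =
[       25        15         2 ]
[      -13        -7        -4 ]
[       -1        -5        -2 ]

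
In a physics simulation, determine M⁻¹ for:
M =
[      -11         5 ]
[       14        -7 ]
det(M) = 7
M⁻¹ =
[       -1      -5/7 ]
[       -2     -11/7 ]

For a 2×2 matrix M = [[a, b], [c, d]] with det(M) ≠ 0, M⁻¹ = (1/det(M)) * [[d, -b], [-c, a]].
det(M) = (-11)*(-7) - (5)*(14) = 77 - 70 = 7.
M⁻¹ = (1/7) * [[-7, -5], [-14, -11]].
Dividing each entry by 7 and reducing:
M⁻¹ =
[       -1      -5/7 ]
[       -2     -11/7 ]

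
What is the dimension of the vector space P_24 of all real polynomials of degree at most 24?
Dimension = 25

A polynomial of degree at most 24 can be written as a₀ + a₁x + a₂x² + … + a_24x^24, with 25 free coefficients a₀, …, a_24.
The set {1, x, x², …, x^24} is a basis: it spans P_24 (every such polynomial is a linear combination of these) and is linearly independent (a polynomial is zero iff all its coefficients are zero).
Therefore dim(P_24) = 24 + 1 = 25.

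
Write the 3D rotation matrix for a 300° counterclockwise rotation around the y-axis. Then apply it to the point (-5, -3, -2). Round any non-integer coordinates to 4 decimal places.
R = [[1/2, 0, -√3/2], [0, 1, 0], [√3/2, 0, 1/2]]; R·(-5, -3, -2) = (-0.7679, -3.0000, -5.3301)

Rotation matrix for 300° around y-axis:
cos(300°) = 1/2, sin(300°) = -√3/2
R = [[1/2, 0, -√3/2], [0, 1, 0], [√3/2, 0, 1/2]]
Apply to (-5, -3, -2): R·[-5, -3, -2]ᵀ = (-0.7679, -3.0000, -5.3301)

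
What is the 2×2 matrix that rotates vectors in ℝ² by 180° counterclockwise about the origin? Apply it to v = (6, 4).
R = [[-1, 0], [0, -1]]; R·v = (-6, -4)

A counterclockwise rotation by angle θ in ℝ² has matrix R(θ) = [[cos θ, -sin θ], [sin θ, cos θ]].
For θ = 180°: cos θ = -1, sin θ = 0.
R(180°) = [[-1, 0], [0, -1]].
R·v = [-1·6 + (0)·4, 0·6 + -1·4] = (-6, -4).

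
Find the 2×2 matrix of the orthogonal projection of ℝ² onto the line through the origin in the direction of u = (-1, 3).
[[1/10, -3/10], [-3/10, 9/10]]

The orthogonal projection onto the line spanned by a nonzero vector u = (a, b) has matrix P = (u uᵀ) / (uᵀ u) = (1/(a² + b²)) · [[a², ab], [ab, b²]].
Here u = (-1, 3), so a² + b² = 1 + 9 = 10.
P = (1/10) · [[1, -3], [-3, 9]] = [[1/10, -3/10], [-3/10, 9/10]].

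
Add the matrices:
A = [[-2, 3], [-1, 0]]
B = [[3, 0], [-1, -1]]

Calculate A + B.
[[1, 3], [-2, -1]]

Add corresponding elements:
(-2)+(3)=1
(3)+(0)=3
(-1)+(-1)=-2
(0)+(-1)=-1
A + B = [[1, 3], [-2, -1]]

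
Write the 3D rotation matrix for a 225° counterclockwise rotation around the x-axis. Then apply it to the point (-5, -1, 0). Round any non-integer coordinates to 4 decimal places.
R = [[1, 0, 0], [0, -√2/2, √2/2], [0, -√2/2, -√2/2]]; R·(-5, -1, 0) = (-5.0000, 0.7071, 0.7071)

Rotation matrix for 225° around x-axis:
cos(225°) = -√2/2, sin(225°) = -√2/2
R = [[1, 0, 0], [0, -√2/2, √2/2], [0, -√2/2, -√2/2]]
Apply to (-5, -1, 0): R·[-5, -1, 0]ᵀ = (-5.0000, 0.7071, 0.7071)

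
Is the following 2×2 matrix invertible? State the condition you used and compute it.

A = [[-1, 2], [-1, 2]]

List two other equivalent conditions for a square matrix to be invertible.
No, not invertible; det(A) = 0 (two rows are equal, so the rows are linearly dependent). Equivalent conditions (failing for this A): rank(A) < 2; Ax = 0 has non-trivial solutions; 0 is an eigenvalue; the columns are linearly dependent.

To check invertibility, compute det(A).
In this matrix, row 0 and the last row are identical, so one row is a scalar multiple of another and the rows are linearly dependent.
A matrix with linearly dependent rows has det = 0 and is not invertible.
Equivalent failed conditions:
- rank(A) < 2.
- Ax = 0 has non-trivial solutions.
- 0 is an eigenvalue.
- The columns are linearly dependent.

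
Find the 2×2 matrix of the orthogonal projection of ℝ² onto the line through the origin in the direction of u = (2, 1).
[[4/5, 2/5], [2/5, 1/5]]

The orthogonal projection onto the line spanned by a nonzero vector u = (a, b) has matrix P = (u uᵀ) / (uᵀ u) = (1/(a² + b²)) · [[a², ab], [ab, b²]].
Here u = (2, 1), so a² + b² = 4 + 1 = 5.
P = (1/5) · [[4, 2], [2, 1]] = [[4/5, 2/5], [2/5, 1/5]].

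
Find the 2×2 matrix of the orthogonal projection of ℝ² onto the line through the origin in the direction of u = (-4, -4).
[[1/2, 1/2], [1/2, 1/2]]

The orthogonal projection onto the line spanned by a nonzero vector u = (a, b) has matrix P = (u uᵀ) / (uᵀ u) = (1/(a² + b²)) · [[a², ab], [ab, b²]].
Here u = (-4, -4), so a² + b² = 16 + 16 = 32.
P = (1/32) · [[16, 16], [16, 16]] = [[1/2, 1/2], [1/2, 1/2]].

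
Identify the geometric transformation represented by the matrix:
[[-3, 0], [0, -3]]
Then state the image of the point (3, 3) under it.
uniform scaling by factor -3; image of (3, 3) is (-9, -9)

This is a diagonal matrix with equal entries -3, so it scales both axes by the same factor -3.
The matrix [[-3, 0], [0, -3]] represents: uniform scaling by factor -3.
Applying it to (3, 3): [-3·3 + 0·3, 0·3 + -3·3] = (-9, -9).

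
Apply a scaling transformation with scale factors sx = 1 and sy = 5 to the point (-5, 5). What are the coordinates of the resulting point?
(-5, 25)

Scaling matrix:
[[1, 0], [0, 5]]
Result: (-5 × 1, 5 × 5) = (-5, 25)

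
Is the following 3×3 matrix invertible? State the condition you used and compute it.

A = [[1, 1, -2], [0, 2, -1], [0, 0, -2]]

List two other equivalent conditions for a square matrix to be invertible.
Yes, invertible; det(A) = -4 ≠ 0. Equivalent conditions: rank(A) = 3; Ax = 0 has only the trivial solution; 0 is not an eigenvalue; the columns of A are linearly independent.

To check invertibility, compute det(A).
The given matrix is triangular, so det(A) equals the product of its diagonal entries = -4 ≠ 0.
Since det(A) ≠ 0, A is invertible.
Equivalent conditions for a square matrix A to be invertible:
- rank(A) = 3 (full rank).
- The homogeneous system Ax = 0 has only the trivial solution x = 0.
- 0 is not an eigenvalue of A.
- The columns (equivalently rows) of A are linearly independent.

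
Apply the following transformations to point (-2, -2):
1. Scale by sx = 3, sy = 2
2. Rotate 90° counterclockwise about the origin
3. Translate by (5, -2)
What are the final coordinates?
(9, -8)

Step 1: Scale → (-6, -4)
Step 2: Rotate 90° → (4, -6)
Step 3: Translate → (9, -8)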